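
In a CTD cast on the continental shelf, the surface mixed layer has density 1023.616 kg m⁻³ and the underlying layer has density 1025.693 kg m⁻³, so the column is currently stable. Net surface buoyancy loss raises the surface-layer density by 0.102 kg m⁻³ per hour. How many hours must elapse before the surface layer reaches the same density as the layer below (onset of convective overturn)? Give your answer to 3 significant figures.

Density deficit of the surface layer: 1025.693 − 1023.616 = 2.077 kg m⁻³.
Required change = 2.077 / 0.102 = 20.4 hours.

20.4 hours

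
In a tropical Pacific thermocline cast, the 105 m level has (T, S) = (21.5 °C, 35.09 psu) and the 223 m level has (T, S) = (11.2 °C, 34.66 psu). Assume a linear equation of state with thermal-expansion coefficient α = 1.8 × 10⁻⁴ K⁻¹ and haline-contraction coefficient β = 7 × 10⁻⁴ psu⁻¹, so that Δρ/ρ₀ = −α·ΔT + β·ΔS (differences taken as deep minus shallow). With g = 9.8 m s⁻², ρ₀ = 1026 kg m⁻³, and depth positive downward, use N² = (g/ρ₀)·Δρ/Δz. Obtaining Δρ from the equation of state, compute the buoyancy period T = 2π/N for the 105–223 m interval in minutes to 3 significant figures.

9.22 min

ΔT = -10.3 K, ΔS = -0.43 psu (deep − shallow).
Δρ/ρ₀ = −αΔT + βΔS = 1.854 × 10⁻³ − 3.01 × 10⁻⁴ = 1.553 × 10⁻³, so Δρ ≈ 1.593 kg m⁻³.
N² = (g/ρ₀)·Δρ/Δz = g·(Δρ/ρ₀)/Δz = 9.8 × 1.553 × 10⁻³ / 118 = 1.2898 × 10⁻⁴ s⁻².
N = √(1.2898 × 10⁻⁴) = 0.011357 rad s⁻¹ → T = 2π/N = 553.24 s = 9.2207 min ≈ 9.22 min.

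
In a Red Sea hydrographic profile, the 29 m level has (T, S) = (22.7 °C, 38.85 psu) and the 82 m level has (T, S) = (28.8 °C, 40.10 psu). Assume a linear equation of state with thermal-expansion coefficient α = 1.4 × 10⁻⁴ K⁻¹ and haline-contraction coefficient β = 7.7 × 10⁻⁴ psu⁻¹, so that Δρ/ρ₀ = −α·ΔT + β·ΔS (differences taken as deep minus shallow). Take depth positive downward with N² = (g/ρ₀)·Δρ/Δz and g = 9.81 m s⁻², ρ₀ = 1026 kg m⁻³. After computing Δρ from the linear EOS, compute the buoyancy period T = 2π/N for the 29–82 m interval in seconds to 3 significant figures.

1.40 × 10³ s

ΔT = +6.1 K, ΔS = +1.25 psu (deep − shallow).
Δρ/ρ₀ = −αΔT + βΔS = -8.54 × 10⁻⁴ + 9.625 × 10⁻⁴ = 1.085 × 10⁻⁴, so Δρ ≈ 0.1113 kg m⁻³.
N² = (g/ρ₀)·Δρ/Δz = g·(Δρ/ρ₀)/Δz = 9.81 × 1.085 × 10⁻⁴ / 53 = 2.0083 × 10⁻⁵ s⁻².
N = √(2.0083 × 10⁻⁵) = 4.4814 × 10⁻³ rad s⁻¹ → T = 2π/N = 1.4021 × 10³ s ≈ 1.40 × 10³ s.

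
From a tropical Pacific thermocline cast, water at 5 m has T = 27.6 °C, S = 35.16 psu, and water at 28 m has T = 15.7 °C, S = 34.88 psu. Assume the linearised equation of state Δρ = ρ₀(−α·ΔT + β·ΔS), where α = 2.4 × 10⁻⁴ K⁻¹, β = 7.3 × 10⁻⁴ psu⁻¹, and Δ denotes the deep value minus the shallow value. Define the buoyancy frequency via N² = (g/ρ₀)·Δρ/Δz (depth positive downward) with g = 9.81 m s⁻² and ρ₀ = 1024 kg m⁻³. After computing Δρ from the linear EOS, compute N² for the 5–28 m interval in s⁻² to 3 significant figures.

ΔT = -11.9 K, ΔS = -0.28 psu (deep − shallow).
Δρ/ρ₀ = −αΔT + βΔS = 2.856 × 10⁻³ − 2.044 × 10⁻⁴ = 2.6516 × 10⁻³, so Δρ ≈ 2.715 kg m⁻³.
N² = (g/ρ₀)·Δρ/Δz = g·(Δρ/ρ₀)/Δz = 9.81 × 2.6516 × 10⁻³ / 23 = 1.1310 × 10⁻³ s⁻² ≈ 1.13 × 10⁻³ s⁻².

1.13 × 10⁻³ s⁻²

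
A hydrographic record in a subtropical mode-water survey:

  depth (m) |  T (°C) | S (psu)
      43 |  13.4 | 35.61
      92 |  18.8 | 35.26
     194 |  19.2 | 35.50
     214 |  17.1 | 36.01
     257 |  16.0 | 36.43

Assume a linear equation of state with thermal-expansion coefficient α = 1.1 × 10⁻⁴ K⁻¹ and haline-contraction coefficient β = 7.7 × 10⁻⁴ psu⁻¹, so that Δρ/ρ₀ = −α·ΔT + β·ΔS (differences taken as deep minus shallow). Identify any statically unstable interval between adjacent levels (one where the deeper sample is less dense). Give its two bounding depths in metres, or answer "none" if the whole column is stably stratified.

Evaluate Δρ/ρ₀ = −αΔT + βΔS across each adjacent pair:
  43–92 m: −αΔT+βΔS = −(1.1 × 10⁻⁴)(+5.4)+(7.7 × 10⁻⁴)(-0.35) = -8.6 × 10⁻⁴ → UNSTABLE
  92–194 m: −αΔT+βΔS = −(1.1 × 10⁻⁴)(+0.4)+(7.7 × 10⁻⁴)(+0.24) = 1.4 × 10⁻⁴ → stable
  194–214 m: −αΔT+βΔS = −(1.1 × 10⁻⁴)(-2.1)+(7.7 × 10⁻⁴)(+0.51) = 6.2 × 10⁻⁴ → stable
  214–257 m: −αΔT+βΔS = −(1.1 × 10⁻⁴)(-1.1)+(7.7 × 10⁻⁴)(+0.42) = 4.4 × 10⁻⁴ → stable
The 43–92 m interval has Δρ < 0: lighter water underlies denser water.

43–92 m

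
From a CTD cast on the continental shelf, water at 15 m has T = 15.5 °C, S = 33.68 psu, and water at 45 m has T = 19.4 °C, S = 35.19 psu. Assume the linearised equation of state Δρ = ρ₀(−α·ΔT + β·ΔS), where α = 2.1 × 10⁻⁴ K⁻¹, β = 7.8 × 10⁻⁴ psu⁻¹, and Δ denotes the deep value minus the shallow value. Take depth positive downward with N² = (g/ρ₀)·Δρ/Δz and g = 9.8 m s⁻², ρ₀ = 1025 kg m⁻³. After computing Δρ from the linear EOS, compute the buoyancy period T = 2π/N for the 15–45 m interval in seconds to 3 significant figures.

580 s

ΔT = +3.9 K, ΔS = +1.51 psu (deep − shallow).
Δρ/ρ₀ = −αΔT + βΔS = -8.19 × 10⁻⁴ + 1.1778 × 10⁻³ = 3.588 × 10⁻⁴, so Δρ ≈ 0.3678 kg m⁻³.
N² = (g/ρ₀)·Δρ/Δz = g·(Δρ/ρ₀)/Δz = 9.8 × 3.588 × 10⁻⁴ / 30 = 1.1721 × 10⁻⁴ s⁻².
N = √(1.1721 × 10⁻⁴) = 0.010826 rad s⁻¹ → T = 2π/N = 580.38 s ≈ 580 s.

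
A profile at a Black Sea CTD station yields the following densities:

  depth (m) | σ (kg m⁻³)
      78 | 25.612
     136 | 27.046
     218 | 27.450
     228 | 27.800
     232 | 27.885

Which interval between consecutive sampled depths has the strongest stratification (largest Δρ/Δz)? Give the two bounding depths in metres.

218–228 m

Compute the density gradient over each adjacent pair:
  78–136 m: Δρ/Δz = 1.434/58 = 0.025 kg m⁻⁴
  136–218 m: Δρ/Δz = 0.404/82 = 4.9 × 10⁻³ kg m⁻⁴
  218–228 m: Δρ/Δz = 0.350/10 = 0.035 kg m⁻⁴
  228–232 m: Δρ/Δz = 0.085/4 = 0.021 kg m⁻⁴
The largest gradient is in the 218–228 m interval — the pycnocline.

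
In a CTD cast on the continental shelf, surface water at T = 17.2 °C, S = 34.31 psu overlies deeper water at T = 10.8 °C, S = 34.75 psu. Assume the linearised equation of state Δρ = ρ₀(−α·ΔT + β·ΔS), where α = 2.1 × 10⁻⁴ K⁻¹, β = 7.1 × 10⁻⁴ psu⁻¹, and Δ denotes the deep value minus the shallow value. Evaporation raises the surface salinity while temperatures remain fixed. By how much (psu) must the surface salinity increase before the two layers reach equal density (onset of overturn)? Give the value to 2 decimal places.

Neutral buoyancy requires −α(T_deep − T_surf) + β(S_deep − S_surf′) = 0.
S_surf′ = S_deep − (α/β)·ΔT = 34.75 − (2.1 × 10⁻⁴/7.1 × 10⁻⁴)·(-6.4) = 36.6430 psu.
Increase required: 36.6430 − 34.31 = 2.3330 psu.

2.33 psu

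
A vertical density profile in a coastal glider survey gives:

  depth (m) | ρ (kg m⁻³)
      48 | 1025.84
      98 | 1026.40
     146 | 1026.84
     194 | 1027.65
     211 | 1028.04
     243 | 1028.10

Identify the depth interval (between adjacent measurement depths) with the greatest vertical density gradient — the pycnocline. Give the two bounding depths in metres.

194–211 m

Compute the density gradient over each adjacent pair:
  48–98 m: Δρ/Δz = 0.56/50 = 0.011 kg m⁻⁴
  98–146 m: Δρ/Δz = 0.44/48 = 9.2 × 10⁻³ kg m⁻⁴
  146–194 m: Δρ/Δz = 0.81/48 = 0.017 kg m⁻⁴
  194–211 m: Δρ/Δz = 0.39/17 = 0.023 kg m⁻⁴
  211–243 m: Δρ/Δz = 0.06/32 = 1.9 × 10⁻³ kg m⁻⁴
The largest gradient is in the 194–211 m interval — the pycnocline.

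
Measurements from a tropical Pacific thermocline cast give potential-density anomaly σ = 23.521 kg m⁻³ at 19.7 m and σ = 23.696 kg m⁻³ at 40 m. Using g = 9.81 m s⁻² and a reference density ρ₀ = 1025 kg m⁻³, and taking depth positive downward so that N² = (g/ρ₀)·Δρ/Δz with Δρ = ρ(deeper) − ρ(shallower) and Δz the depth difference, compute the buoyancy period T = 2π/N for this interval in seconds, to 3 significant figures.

692 s

Δρ = 1023.696 − 1023.521 = 0.175 kg m⁻³ over Δz = 40 − 19.7 = 20.3 m.
N² = (9.81/1025) × (0.175/20.3) = 8.2506 × 10⁻⁵ s⁻².
N = √(8.2506 × 10⁻⁵) = 9.0833 × 10⁻³ rad s⁻¹, so T = 2π/N = 691.73 s ≈ 692 s.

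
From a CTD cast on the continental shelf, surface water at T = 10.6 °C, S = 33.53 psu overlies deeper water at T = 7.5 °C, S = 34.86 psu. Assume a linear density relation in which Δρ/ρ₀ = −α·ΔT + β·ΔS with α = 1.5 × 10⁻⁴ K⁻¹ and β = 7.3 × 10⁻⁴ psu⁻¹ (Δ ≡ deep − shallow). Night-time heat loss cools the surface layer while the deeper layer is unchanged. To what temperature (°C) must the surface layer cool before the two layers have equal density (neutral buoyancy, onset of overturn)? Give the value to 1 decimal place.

1.0 °C

Neutral buoyancy requires Δρ = 0, i.e. −α(T_deep − T_surf′) + β(S_deep − S_surf) = 0.
T_surf′ = T_deep − (β/α)·ΔS = 7.5 − (7.3 × 10⁻⁴/1.5 × 10⁻⁴)·(+1.33) = 1.027 °C.
Cooling required: 10.6 − (1.027) = 9.573 °C.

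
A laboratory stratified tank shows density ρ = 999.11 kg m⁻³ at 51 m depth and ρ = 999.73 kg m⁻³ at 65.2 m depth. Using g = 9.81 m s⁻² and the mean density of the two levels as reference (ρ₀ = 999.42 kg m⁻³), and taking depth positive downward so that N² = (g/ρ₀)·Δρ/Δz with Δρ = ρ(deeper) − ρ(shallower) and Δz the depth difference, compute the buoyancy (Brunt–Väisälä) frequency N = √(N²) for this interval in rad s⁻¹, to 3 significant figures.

Δρ = 999.73 − 999.11 = 0.62 kg m⁻³ over Δz = 65.2 − 51 = 14.2 m.
N² = (9.81/999.42) × (0.62/14.2) = 4.2857 × 10⁻⁴ s⁻².
N = √(4.2857 × 10⁻⁴) = 0.020702 rad s⁻¹ ≈ 0.0207 rad s⁻¹.

0.0207 rad s⁻¹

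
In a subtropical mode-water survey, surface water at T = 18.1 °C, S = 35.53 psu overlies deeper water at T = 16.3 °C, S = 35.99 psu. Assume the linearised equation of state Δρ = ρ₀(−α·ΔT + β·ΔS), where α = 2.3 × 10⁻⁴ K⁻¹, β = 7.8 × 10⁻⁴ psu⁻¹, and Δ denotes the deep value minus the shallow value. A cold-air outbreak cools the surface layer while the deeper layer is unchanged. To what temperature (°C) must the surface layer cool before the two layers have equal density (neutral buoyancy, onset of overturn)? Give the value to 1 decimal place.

14.7 °C

Neutral buoyancy requires Δρ = 0, i.e. −α(T_deep − T_surf′) + β(S_deep − S_surf) = 0.
T_surf′ = T_deep − (β/α)·ΔS = 16.3 − (7.8 × 10⁻⁴/2.3 × 10⁻⁴)·(+0.46) = 14.740 °C.
Cooling required: 18.1 − (14.740) = 3.360 °C.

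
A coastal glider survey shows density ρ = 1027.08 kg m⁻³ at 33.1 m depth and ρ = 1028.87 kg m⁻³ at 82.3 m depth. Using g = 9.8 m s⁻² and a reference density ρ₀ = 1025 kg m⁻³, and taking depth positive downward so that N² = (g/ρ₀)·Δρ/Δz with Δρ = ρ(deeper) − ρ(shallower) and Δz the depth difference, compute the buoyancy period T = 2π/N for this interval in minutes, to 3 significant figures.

Δρ = 1028.87 − 1027.08 = 1.79 kg m⁻³ over Δz = 82.3 − 33.1 = 49.2 m.
N² = (9.8/1025) × (1.79/49.2) = 3.4785 × 10⁻⁴ s⁻².
N = √(3.4785 × 10⁻⁴) = 0.018651 rad s⁻¹, so T = 2π/N = 336.88 s = 5.6147 min ≈ 5.61 min.

5.61 min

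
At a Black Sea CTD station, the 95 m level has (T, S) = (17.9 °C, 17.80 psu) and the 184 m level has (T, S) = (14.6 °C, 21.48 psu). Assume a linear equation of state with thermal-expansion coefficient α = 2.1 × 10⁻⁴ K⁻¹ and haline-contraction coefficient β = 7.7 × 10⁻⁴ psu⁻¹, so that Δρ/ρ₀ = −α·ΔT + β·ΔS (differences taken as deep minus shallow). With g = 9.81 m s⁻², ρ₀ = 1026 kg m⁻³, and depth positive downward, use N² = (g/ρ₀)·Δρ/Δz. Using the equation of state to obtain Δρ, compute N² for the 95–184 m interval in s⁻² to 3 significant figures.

3.89 × 10⁻⁴ s⁻²

ΔT = -3.3 K, ΔS = +3.68 psu (deep − shallow).
Δρ/ρ₀ = −αΔT + βΔS = 6.93 × 10⁻⁴ + 2.8336 × 10⁻³ = 3.5266 × 10⁻³, so Δρ ≈ 3.618 kg m⁻³.
N² = (g/ρ₀)·Δρ/Δz = g·(Δρ/ρ₀)/Δz = 9.81 × 3.5266 × 10⁻³ / 89 = 3.8872 × 10⁻⁴ s⁻² ≈ 3.89 × 10⁻⁴ s⁻².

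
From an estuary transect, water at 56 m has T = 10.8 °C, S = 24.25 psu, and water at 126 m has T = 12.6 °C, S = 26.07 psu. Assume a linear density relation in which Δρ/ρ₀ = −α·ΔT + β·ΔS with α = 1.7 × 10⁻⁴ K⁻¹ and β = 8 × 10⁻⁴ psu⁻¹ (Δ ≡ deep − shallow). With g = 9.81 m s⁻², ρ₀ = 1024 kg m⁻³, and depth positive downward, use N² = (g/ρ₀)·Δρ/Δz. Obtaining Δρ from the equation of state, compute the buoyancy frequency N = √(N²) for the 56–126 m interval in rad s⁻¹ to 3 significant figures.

0.0127 rad s⁻¹

ΔT = +1.8 K, ΔS = +1.82 psu (deep − shallow).
Δρ/ρ₀ = −αΔT + βΔS = -3.06 × 10⁻⁴ + 1.456 × 10⁻³ = 1.15 × 10⁻³, so Δρ ≈ 1.178 kg m⁻³.
N² = (g/ρ₀)·Δρ/Δz = g·(Δρ/ρ₀)/Δz = 9.81 × 1.15 × 10⁻³ / 70 = 1.6116 × 10⁻⁴ s⁻².
N = √(1.6116 × 10⁻⁴) = 0.012695 rad s⁻¹ ≈ 0.0127 rad s⁻¹.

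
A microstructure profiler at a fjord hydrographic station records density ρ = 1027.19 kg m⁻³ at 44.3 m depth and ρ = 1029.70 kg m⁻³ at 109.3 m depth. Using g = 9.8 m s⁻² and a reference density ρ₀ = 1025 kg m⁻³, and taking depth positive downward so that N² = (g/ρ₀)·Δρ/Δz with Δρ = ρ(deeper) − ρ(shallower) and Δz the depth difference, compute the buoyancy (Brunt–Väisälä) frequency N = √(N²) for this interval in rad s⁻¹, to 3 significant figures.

Δρ = 1029.70 − 1027.19 = 2.51 kg m⁻³ over Δz = 109.3 − 44.3 = 65 m.
N² = (9.8/1025) × (2.51/65) = 3.6920 × 10⁻⁴ s⁻².
N = √(3.6920 × 10⁻⁴) = 0.019215 rad s⁻¹ ≈ 0.0192 rad s⁻¹.
A positive N² confirms static stability across the interval.

0.0192 rad s⁻¹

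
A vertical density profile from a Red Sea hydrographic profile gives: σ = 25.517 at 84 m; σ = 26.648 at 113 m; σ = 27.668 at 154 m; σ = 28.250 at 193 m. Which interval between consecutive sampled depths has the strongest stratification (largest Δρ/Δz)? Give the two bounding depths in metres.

Compute the density gradient over each adjacent pair:
  84–113 m: Δρ/Δz = 1.131/29 = 0.039 kg m⁻⁴
  113–154 m: Δρ/Δz = 1.020/41 = 0.025 kg m⁻⁴
  154–193 m: Δρ/Δz = 0.582/39 = 0.015 kg m⁻⁴
The largest gradient is in the 84–113 m interval — the pycnocline.

84–113 m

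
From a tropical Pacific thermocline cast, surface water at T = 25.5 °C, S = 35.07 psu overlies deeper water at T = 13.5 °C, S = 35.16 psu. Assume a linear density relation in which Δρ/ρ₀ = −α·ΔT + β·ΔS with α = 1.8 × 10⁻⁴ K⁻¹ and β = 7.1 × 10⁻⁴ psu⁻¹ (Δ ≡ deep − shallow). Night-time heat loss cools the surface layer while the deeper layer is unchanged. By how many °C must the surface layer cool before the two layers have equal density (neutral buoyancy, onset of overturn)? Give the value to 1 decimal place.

12.4 °C

Neutral buoyancy requires Δρ = 0, i.e. −α(T_deep − T_surf′) + β(S_deep − S_surf) = 0.
T_surf′ = T_deep − (β/α)·ΔS = 13.5 − (7.1 × 10⁻⁴/1.8 × 10⁻⁴)·(+0.09) = 13.145 °C.
Cooling required: 25.5 − (13.145) = 12.355 °C.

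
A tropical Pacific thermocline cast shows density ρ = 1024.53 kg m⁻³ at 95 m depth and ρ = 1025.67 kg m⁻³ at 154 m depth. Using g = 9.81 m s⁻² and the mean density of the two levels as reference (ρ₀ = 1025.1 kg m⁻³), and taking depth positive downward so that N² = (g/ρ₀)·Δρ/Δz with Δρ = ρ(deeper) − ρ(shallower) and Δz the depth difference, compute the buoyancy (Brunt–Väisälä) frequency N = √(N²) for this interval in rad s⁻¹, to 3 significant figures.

0.0136 rad s⁻¹

Δρ = 1025.67 − 1024.53 = 1.14 kg m⁻³ over Δz = 154 − 95 = 59 m.
N² = (9.81/1025.1) × (1.14/59) = 1.8491 × 10⁻⁴ s⁻².
N = √(1.8491 × 10⁻⁴) = 0.013598 rad s⁻¹ ≈ 0.0136 rad s⁻¹.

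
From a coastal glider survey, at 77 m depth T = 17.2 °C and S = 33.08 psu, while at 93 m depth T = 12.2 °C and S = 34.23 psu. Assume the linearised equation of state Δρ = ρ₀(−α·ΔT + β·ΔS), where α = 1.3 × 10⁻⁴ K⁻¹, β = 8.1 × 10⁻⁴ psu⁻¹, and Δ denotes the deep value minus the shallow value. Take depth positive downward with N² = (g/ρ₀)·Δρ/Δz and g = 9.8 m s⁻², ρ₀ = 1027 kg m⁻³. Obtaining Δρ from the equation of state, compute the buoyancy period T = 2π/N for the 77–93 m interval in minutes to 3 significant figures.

ΔT = -5.0 K, ΔS = +1.15 psu (deep − shallow).
Δρ/ρ₀ = −αΔT + βΔS = 6.50 × 10⁻⁴ + 9.315 × 10⁻⁴ = 1.5815 × 10⁻³, so Δρ ≈ 1.624 kg m⁻³.
N² = (g/ρ₀)·Δρ/Δz = g·(Δρ/ρ₀)/Δz = 9.8 × 1.5815 × 10⁻³ / 16 = 9.6867 × 10⁻⁴ s⁻².
N = √(9.6867 × 10⁻⁴) = 0.031123 rad s⁻¹ → T = 2π/N = 201.88 s = 3.3647 min ≈ 3.36 min.

3.36 min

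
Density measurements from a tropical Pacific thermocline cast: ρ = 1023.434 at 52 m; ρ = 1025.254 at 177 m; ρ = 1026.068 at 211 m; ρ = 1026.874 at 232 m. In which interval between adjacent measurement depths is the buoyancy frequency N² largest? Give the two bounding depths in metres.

Compute the density gradient over each adjacent pair:
  52–177 m: Δρ/Δz = 1.820/125 = 0.015 kg m⁻⁴
  177–211 m: Δρ/Δz = 0.814/34 = 0.024 kg m⁻⁴
  211–232 m: Δρ/Δz = 0.806/21 = 0.038 kg m⁻⁴
The largest gradient is in the 211–232 m interval — the pycnocline.

211–232 m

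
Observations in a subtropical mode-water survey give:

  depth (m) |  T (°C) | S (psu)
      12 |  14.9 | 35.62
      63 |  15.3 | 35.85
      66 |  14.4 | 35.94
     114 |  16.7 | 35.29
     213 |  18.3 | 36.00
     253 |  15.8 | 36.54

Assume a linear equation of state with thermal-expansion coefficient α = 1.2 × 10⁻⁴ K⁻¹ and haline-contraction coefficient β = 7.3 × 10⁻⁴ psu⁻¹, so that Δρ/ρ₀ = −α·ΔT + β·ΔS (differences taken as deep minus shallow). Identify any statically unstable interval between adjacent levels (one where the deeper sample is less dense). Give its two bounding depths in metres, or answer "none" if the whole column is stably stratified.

66–114 m

Evaluate Δρ/ρ₀ = −αΔT + βΔS across each adjacent pair:
  12–63 m: −αΔT+βΔS = −(1.2 × 10⁻⁴)(+0.4)+(7.3 × 10⁻⁴)(+0.23) = 1.2 × 10⁻⁴ → stable
  63–66 m: −αΔT+βΔS = −(1.2 × 10⁻⁴)(-0.9)+(7.3 × 10⁻⁴)(+0.09) = 1.7 × 10⁻⁴ → stable
  66–114 m: −αΔT+βΔS = −(1.2 × 10⁻⁴)(+2.3)+(7.3 × 10⁻⁴)(-0.65) = -7.5 × 10⁻⁴ → UNSTABLE
  114–213 m: −αΔT+βΔS = −(1.2 × 10⁻⁴)(+1.6)+(7.3 × 10⁻⁴)(+0.71) = 3.3 × 10⁻⁴ → stable
  213–253 m: −αΔT+βΔS = −(1.2 × 10⁻⁴)(-2.5)+(7.3 × 10⁻⁴)(+0.54) = 6.9 × 10⁻⁴ → stable
The 66–114 m interval has Δρ < 0: lighter water underlies denser water.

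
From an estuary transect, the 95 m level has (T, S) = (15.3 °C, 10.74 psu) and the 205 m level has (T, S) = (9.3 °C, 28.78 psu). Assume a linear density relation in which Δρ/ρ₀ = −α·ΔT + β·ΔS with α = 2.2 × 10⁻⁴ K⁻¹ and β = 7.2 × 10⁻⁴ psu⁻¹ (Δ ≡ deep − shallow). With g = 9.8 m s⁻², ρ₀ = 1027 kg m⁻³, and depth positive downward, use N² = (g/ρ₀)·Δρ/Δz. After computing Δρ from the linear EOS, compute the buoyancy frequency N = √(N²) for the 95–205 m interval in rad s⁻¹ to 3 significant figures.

ΔT = -6.0 K, ΔS = +18.04 psu (deep − shallow).
Δρ/ρ₀ = −αΔT + βΔS = 1.32 × 10⁻³ + 0.0129888 = 0.0143088, so Δρ ≈ 14.70 kg m⁻³.
N² = (g/ρ₀)·Δρ/Δz = g·(Δρ/ρ₀)/Δz = 9.8 × 0.0143088 / 110 = 1.2748 × 10⁻³ s⁻².
N = √(1.2748 × 10⁻³) = 0.035704 rad s⁻¹ ≈ 0.0357 rad s⁻¹.

0.0357 rad s⁻¹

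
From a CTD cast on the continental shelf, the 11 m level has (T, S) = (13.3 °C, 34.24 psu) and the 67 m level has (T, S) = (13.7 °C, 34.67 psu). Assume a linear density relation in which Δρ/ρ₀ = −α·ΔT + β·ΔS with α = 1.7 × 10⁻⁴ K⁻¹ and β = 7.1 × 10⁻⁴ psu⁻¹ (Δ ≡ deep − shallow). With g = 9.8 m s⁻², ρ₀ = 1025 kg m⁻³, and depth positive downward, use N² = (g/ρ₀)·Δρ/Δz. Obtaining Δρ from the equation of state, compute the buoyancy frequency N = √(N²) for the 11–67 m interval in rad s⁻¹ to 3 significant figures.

6.44 × 10⁻³ rad s⁻¹

ΔT = +0.4 K, ΔS = +0.43 psu (deep − shallow).
Δρ/ρ₀ = −αΔT + βΔS = -6.80 × 10⁻⁵ + 3.053 × 10⁻⁴ = 2.373 × 10⁻⁴, so Δρ ≈ 0.2432 kg m⁻³.
N² = (g/ρ₀)·Δρ/Δz = g·(Δρ/ρ₀)/Δz = 9.8 × 2.373 × 10⁻⁴ / 56 = 4.1527 × 10⁻⁵ s⁻².
N = √(4.1527 × 10⁻⁵) = 6.4441 × 10⁻³ rad s⁻¹ ≈ 6.44 × 10⁻³ rad s⁻¹.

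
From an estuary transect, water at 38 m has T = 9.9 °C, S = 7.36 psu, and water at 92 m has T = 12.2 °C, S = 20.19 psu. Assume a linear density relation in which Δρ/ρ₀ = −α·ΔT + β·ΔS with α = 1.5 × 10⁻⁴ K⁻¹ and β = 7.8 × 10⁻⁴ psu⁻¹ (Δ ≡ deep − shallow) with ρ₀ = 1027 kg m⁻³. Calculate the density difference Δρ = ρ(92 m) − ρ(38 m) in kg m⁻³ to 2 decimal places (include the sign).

+9.92 kg m⁻³

ΔT = +2.3 K, ΔS = +12.83 psu (deep − shallow).
Δρ/ρ₀ = −(1.5 × 10⁻⁴)(+2.3) + (7.8 × 10⁻⁴)(+12.83) = 9.6624 × 10⁻³.
Δρ = 1027 × (9.6624 × 10⁻³) = +9.92 kg m⁻³.
Positive Δρ: denser below, stable.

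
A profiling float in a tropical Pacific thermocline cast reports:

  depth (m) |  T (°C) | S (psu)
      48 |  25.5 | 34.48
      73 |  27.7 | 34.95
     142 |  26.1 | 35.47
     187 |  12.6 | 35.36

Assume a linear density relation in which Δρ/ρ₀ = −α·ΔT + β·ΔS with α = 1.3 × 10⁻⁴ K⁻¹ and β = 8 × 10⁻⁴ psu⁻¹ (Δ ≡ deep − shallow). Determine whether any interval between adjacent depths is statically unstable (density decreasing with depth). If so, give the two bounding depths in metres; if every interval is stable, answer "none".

Evaluate Δρ/ρ₀ = −αΔT + βΔS across each adjacent pair:
  48–73 m: −αΔT+βΔS = −(1.3 × 10⁻⁴)(+2.2)+(8 × 10⁻⁴)(+0.47) = 9.0 × 10⁻⁵ → stable
  73–142 m: −αΔT+βΔS = −(1.3 × 10⁻⁴)(-1.6)+(8 × 10⁻⁴)(+0.52) = 6.2 × 10⁻⁴ → stable
  142–187 m: −αΔT+βΔS = −(1.3 × 10⁻⁴)(-13.5)+(8 × 10⁻⁴)(-0.11) = 1.7 × 10⁻³ → stable
Every interval has Δρ > 0: the column is stably stratified throughout.

none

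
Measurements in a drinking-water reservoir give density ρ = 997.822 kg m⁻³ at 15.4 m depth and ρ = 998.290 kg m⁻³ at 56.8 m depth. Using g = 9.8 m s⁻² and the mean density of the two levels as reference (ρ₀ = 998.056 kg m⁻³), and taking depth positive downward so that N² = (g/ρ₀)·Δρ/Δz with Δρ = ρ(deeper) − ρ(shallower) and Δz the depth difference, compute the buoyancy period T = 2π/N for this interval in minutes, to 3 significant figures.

9.94 min

Δρ = 998.290 − 997.822 = 0.468 kg m⁻³ over Δz = 56.8 − 15.4 = 41.4 m.
N² = (9.8/998.056) × (0.468/41.4) = 1.1100 × 10⁻⁴ s⁻².
N = √(1.1100 × 10⁻⁴) = 0.010536 rad s⁻¹, so T = 2π/N = 596.35 s = 9.9392 min ≈ 9.94 min.
Since Δρ > 0 the layer is stably stratified.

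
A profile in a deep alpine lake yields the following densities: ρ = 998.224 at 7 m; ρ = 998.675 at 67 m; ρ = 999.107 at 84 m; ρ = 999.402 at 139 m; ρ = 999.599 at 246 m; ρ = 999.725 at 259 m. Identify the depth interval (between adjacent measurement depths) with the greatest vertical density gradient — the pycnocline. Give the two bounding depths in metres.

67–84 m

Compute the density gradient over each adjacent pair:
  7–67 m: Δρ/Δz = 0.451/60 = 7.5 × 10⁻³ kg m⁻⁴
  67–84 m: Δρ/Δz = 0.432/17 = 0.025 kg m⁻⁴
  84–139 m: Δρ/Δz = 0.295/55 = 5.4 × 10⁻³ kg m⁻⁴
  139–246 m: Δρ/Δz = 0.197/107 = 1.8 × 10⁻³ kg m⁻⁴
  246–259 m: Δρ/Δz = 0.126/13 = 9.7 × 10⁻³ kg m⁻⁴
The largest gradient is in the 67–84 m interval — the pycnocline.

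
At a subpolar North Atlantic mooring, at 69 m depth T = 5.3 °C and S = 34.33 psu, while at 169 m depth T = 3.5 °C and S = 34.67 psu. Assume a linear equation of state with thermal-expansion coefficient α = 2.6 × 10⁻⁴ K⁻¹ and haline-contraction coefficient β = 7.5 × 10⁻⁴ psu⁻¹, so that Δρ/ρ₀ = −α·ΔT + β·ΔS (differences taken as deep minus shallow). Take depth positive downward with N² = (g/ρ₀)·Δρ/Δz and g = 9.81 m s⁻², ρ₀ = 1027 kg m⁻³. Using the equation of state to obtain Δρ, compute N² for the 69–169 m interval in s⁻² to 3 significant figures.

ΔT = -1.8 K, ΔS = +0.34 psu (deep − shallow).
Δρ/ρ₀ = −αΔT + βΔS = 4.68 × 10⁻⁴ + 2.55 × 10⁻⁴ = 7.23 × 10⁻⁴, so Δρ ≈ 0.7425 kg m⁻³.
N² = (g/ρ₀)·Δρ/Δz = g·(Δρ/ρ₀)/Δz = 9.81 × 7.23 × 10⁻⁴ / 100 = 7.0926 × 10⁻⁵ s⁻² ≈ 7.09 × 10⁻⁵ s⁻².

7.09 × 10⁻⁵ s⁻²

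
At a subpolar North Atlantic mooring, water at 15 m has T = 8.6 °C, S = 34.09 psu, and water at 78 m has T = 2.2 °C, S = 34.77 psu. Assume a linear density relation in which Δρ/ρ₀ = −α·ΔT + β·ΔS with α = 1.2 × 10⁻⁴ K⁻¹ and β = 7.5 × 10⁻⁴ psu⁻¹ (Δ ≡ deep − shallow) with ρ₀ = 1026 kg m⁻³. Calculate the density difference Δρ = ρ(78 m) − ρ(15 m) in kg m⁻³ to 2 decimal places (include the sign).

ΔT = -6.4 K, ΔS = +0.68 psu (deep − shallow).
Δρ/ρ₀ = −(1.2 × 10⁻⁴)(-6.4) + (7.5 × 10⁻⁴)(+0.68) = 1.278 × 10⁻³.
Δρ = 1026 × (1.278 × 10⁻³) = +1.31 kg m⁻³.
Positive Δρ: denser below, stable.

+1.31 kg m⁻³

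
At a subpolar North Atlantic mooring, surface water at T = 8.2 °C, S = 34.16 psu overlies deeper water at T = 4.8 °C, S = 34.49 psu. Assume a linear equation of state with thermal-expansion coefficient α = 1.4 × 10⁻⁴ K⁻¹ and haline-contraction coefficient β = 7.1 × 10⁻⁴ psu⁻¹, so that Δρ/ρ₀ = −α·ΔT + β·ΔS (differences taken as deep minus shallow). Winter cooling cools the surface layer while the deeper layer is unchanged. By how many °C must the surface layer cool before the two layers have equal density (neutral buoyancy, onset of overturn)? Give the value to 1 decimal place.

5.1 °C

Neutral buoyancy requires Δρ = 0, i.e. −α(T_deep − T_surf′) + β(S_deep − S_surf) = 0.
T_surf′ = T_deep − (β/α)·ΔS = 4.8 − (7.1 × 10⁻⁴/1.4 × 10⁻⁴)·(+0.33) = 3.126 °C.
Cooling required: 8.2 − (3.126) = 5.074 °C.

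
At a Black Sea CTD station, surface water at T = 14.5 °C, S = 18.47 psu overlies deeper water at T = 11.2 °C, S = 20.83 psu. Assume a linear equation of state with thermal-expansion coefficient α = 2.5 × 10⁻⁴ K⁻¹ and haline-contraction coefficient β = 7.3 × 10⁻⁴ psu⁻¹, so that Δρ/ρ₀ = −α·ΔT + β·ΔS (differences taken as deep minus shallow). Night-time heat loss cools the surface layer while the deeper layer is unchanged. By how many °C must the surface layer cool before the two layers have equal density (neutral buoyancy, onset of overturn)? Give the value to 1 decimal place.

Neutral buoyancy requires Δρ = 0, i.e. −α(T_deep − T_surf′) + β(S_deep − S_surf) = 0.
T_surf′ = T_deep − (β/α)·ΔS = 11.2 − (7.3 × 10⁻⁴/2.5 × 10⁻⁴)·(+2.36) = 4.309 °C.
Cooling required: 14.5 − (4.309) = 10.191 °C.

10.2 °C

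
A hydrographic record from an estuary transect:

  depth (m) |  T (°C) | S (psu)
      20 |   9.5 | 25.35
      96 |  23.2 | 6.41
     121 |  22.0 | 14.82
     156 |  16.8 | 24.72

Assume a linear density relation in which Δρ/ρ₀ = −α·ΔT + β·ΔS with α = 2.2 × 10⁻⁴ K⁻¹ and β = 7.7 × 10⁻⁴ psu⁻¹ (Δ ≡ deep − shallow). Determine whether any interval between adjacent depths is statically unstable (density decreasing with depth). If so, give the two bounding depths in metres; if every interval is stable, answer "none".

Evaluate Δρ/ρ₀ = −αΔT + βΔS across each adjacent pair:
  20–96 m: −αΔT+βΔS = −(2.2 × 10⁻⁴)(+13.7)+(7.7 × 10⁻⁴)(-18.94) = -0.018 → UNSTABLE
  96–121 m: −αΔT+βΔS = −(2.2 × 10⁻⁴)(-1.2)+(7.7 × 10⁻⁴)(+8.41) = 6.7 × 10⁻³ → stable
  121–156 m: −αΔT+βΔS = −(2.2 × 10⁻⁴)(-5.2)+(7.7 × 10⁻⁴)(+9.90) = 8.8 × 10⁻³ → stable
The 20–96 m interval has Δρ < 0: lighter water underlies denser water.

20–96 m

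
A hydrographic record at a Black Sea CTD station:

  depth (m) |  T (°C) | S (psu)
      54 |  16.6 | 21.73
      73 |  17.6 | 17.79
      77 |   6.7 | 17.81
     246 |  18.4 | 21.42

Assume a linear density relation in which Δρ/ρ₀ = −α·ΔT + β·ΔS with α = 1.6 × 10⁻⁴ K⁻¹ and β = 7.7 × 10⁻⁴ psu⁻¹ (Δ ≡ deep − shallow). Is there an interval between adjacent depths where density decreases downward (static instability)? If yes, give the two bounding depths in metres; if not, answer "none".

54–73 m

Evaluate Δρ/ρ₀ = −αΔT + βΔS across each adjacent pair:
  54–73 m: −αΔT+βΔS = −(1.6 × 10⁻⁴)(+1.0)+(7.7 × 10⁻⁴)(-3.94) = -3.2 × 10⁻³ → UNSTABLE
  73–77 m: −αΔT+βΔS = −(1.6 × 10⁻⁴)(-10.9)+(7.7 × 10⁻⁴)(+0.02) = 1.8 × 10⁻³ → stable
  77–246 m: −αΔT+βΔS = −(1.6 × 10⁻⁴)(+11.7)+(7.7 × 10⁻⁴)(+3.61) = 9.1 × 10⁻⁴ → stable
The 54–73 m interval has Δρ < 0: lighter water underlies denser water.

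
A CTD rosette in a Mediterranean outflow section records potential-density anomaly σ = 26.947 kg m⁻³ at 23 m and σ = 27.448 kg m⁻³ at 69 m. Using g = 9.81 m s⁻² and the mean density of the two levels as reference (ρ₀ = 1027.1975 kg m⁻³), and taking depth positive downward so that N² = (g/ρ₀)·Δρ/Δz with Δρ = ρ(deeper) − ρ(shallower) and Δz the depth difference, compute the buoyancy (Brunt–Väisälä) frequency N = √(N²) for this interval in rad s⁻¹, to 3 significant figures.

Δρ = 1027.448 − 1026.947 = 0.501 kg m⁻³ over Δz = 69 − 23 = 46 m.
N² = (9.81/1027.1975) × (0.501/46) = 1.0401 × 10⁻⁴ s⁻².
N = √(1.0401 × 10⁻⁴) = 0.010199 rad s⁻¹ ≈ 0.0102 rad s⁻¹.

0.0102 rad s⁻¹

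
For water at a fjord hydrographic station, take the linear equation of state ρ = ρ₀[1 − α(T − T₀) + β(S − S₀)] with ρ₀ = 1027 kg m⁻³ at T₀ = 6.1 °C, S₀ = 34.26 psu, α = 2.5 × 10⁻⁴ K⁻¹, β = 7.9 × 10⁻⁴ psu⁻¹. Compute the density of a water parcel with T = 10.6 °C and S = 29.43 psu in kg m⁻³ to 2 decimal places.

T − T₀ = +4.5 K, S − S₀ = -4.83 psu.
Bracket = 1 − α·(+4.5) + β·(-4.83) = 1 + (-4.9407 × 10⁻³) = 0.9950593.
ρ = 1027 × 0.9950593 = 1021.93 kg m⁻³.

1021.93 kg m⁻³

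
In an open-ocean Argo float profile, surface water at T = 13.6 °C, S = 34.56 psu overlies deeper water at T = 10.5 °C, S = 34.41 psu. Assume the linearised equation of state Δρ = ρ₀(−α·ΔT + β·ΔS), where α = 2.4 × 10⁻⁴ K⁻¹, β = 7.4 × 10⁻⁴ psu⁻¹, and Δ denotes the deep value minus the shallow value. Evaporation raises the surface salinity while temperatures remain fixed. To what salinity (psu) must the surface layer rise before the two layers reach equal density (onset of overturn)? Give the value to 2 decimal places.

35.42 psu

Neutral buoyancy requires −α(T_deep − T_surf) + β(S_deep − S_surf′) = 0.
S_surf′ = S_deep − (α/β)·ΔT = 34.41 − (2.4 × 10⁻⁴/7.4 × 10⁻⁴)·(-3.1) = 35.4154 psu.
Increase required: 35.4154 − 34.56 = 0.8554 psu.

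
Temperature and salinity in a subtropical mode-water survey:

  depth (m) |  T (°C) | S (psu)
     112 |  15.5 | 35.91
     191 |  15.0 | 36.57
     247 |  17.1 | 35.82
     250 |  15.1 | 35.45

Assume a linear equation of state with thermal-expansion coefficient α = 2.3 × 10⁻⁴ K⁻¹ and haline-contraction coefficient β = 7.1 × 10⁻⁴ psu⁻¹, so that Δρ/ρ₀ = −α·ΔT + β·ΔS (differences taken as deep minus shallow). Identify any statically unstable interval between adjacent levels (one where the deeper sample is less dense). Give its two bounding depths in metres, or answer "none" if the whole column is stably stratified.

Evaluate Δρ/ρ₀ = −αΔT + βΔS across each adjacent pair:
  112–191 m: −αΔT+βΔS = −(2.3 × 10⁻⁴)(-0.5)+(7.1 × 10⁻⁴)(+0.66) = 5.8 × 10⁻⁴ → stable
  191–247 m: −αΔT+βΔS = −(2.3 × 10⁻⁴)(+2.1)+(7.1 × 10⁻⁴)(-0.75) = -1.0 × 10⁻³ → UNSTABLE
  247–250 m: −αΔT+βΔS = −(2.3 × 10⁻⁴)(-2.0)+(7.1 × 10⁻⁴)(-0.37) = 2.0 × 10⁻⁴ → stable
The 191–247 m interval has Δρ < 0: lighter water underlies denser water.

191–247 m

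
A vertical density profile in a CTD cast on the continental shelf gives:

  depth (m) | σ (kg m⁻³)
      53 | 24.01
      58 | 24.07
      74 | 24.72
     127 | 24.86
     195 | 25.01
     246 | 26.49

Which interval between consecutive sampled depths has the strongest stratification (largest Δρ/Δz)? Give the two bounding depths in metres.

Compute the density gradient over each adjacent pair:
  53–58 m: Δρ/Δz = 0.06/5 = 0.012 kg m⁻⁴
  58–74 m: Δρ/Δz = 0.65/16 = 0.041 kg m⁻⁴
  74–127 m: Δρ/Δz = 0.14/53 = 2.6 × 10⁻³ kg m⁻⁴
  127–195 m: Δρ/Δz = 0.15/68 = 2.2 × 10⁻³ kg m⁻⁴
  195–246 m: Δρ/Δz = 1.48/51 = 0.029 kg m⁻⁴
The largest gradient is in the 58–74 m interval — the pycnocline.

58–74 m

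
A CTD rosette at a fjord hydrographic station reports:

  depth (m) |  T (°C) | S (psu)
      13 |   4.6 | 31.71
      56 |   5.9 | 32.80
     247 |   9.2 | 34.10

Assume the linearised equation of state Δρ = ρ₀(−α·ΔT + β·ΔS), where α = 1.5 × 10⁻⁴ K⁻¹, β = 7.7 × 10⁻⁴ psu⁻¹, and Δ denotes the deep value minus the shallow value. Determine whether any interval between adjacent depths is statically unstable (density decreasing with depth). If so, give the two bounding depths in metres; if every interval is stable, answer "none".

Evaluate Δρ/ρ₀ = −αΔT + βΔS across each adjacent pair:
  13–56 m: −αΔT+βΔS = −(1.5 × 10⁻⁴)(+1.3)+(7.7 × 10⁻⁴)(+1.09) = 6.4 × 10⁻⁴ → stable
  56–247 m: −αΔT+βΔS = −(1.5 × 10⁻⁴)(+3.3)+(7.7 × 10⁻⁴)(+1.30) = 5.1 × 10⁻⁴ → stable
Every interval has Δρ > 0: the column is stably stratified throughout.

none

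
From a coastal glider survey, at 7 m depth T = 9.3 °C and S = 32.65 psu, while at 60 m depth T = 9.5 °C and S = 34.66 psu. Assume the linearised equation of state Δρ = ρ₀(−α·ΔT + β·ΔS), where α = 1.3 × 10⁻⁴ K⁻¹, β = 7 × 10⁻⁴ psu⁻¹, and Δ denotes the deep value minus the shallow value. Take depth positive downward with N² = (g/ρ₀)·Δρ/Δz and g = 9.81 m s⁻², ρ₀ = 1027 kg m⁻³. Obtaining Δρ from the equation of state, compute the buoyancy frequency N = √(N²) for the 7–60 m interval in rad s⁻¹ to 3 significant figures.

ΔT = +0.2 K, ΔS = +2.01 psu (deep − shallow).
Δρ/ρ₀ = −αΔT + βΔS = -2.60 × 10⁻⁵ + 1.407 × 10⁻³ = 1.381 × 10⁻³, so Δρ ≈ 1.418 kg m⁻³.
N² = (g/ρ₀)·Δρ/Δz = g·(Δρ/ρ₀)/Δz = 9.81 × 1.381 × 10⁻³ / 53 = 2.5562 × 10⁻⁴ s⁻².
N = √(2.5562 × 10⁻⁴) = 0.015988 rad s⁻¹ ≈ 0.0160 rad s⁻¹.

0.0160 rad s⁻¹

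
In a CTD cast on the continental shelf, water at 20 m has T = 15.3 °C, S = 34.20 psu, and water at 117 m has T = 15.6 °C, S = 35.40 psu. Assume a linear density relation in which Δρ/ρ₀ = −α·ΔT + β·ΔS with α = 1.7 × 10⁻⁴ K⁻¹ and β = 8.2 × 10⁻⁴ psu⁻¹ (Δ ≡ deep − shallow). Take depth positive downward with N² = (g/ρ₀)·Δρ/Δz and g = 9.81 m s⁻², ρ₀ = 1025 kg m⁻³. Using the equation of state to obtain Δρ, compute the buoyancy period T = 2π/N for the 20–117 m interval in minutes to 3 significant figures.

ΔT = +0.3 K, ΔS = +1.20 psu (deep − shallow).
Δρ/ρ₀ = −αΔT + βΔS = -5.10 × 10⁻⁵ + 9.84 × 10⁻⁴ = 9.33 × 10⁻⁴, so Δρ ≈ 0.9563 kg m⁻³.
N² = (g/ρ₀)·Δρ/Δz = g·(Δρ/ρ₀)/Δz = 9.81 × 9.33 × 10⁻⁴ / 97 = 9.4358 × 10⁻⁵ s⁻².
N = √(9.4358 × 10⁻⁵) = 9.7138 × 10⁻³ rad s⁻¹ → T = 2π/N = 646.83 s = 10.780 min ≈ 10.8 min.

10.8 min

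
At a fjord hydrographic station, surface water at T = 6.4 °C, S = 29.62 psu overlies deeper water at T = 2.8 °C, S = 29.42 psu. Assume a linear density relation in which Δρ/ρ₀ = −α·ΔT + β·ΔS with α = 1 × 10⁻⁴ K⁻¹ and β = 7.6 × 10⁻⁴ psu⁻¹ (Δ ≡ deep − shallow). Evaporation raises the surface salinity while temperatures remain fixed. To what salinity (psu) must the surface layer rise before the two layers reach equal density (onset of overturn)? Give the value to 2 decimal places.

Neutral buoyancy requires −α(T_deep − T_surf) + β(S_deep − S_surf′) = 0.
S_surf′ = S_deep − (α/β)·ΔT = 29.42 − (1 × 10⁻⁴/7.6 × 10⁻⁴)·(-3.6) = 29.8937 psu.
Increase required: 29.8937 − 29.62 = 0.2737 psu.

29.89 psu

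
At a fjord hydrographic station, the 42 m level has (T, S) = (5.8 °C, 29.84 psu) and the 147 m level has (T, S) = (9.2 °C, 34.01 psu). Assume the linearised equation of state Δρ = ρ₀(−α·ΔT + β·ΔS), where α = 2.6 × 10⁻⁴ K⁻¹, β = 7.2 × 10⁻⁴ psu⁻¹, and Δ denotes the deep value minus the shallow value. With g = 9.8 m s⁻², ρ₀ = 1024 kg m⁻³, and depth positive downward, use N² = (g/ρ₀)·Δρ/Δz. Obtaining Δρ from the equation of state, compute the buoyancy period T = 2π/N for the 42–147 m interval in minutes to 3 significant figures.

ΔT = +3.4 K, ΔS = +4.17 psu (deep − shallow).
Δρ/ρ₀ = −αΔT + βΔS = -8.84 × 10⁻⁴ + 3.0024 × 10⁻³ = 2.1184 × 10⁻³, so Δρ ≈ 2.169 kg m⁻³.
N² = (g/ρ₀)·Δρ/Δz = g·(Δρ/ρ₀)/Δz = 9.8 × 2.1184 × 10⁻³ / 105 = 1.9772 × 10⁻⁴ s⁻².
N = √(1.9772 × 10⁻⁴) = 0.014061 rad s⁻¹ → T = 2π/N = 446.85 s = 7.4475 min ≈ 7.45 min.

7.45 min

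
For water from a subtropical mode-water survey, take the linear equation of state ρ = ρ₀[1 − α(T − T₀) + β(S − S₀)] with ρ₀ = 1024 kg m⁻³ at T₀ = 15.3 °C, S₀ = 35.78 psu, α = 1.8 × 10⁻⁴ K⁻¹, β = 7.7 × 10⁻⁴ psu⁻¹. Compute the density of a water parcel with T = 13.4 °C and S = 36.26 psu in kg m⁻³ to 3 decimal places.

1024.729 kg m⁻³

T − T₀ = -1.9 K, S − S₀ = +0.48 psu.
Bracket = 1 − α·(-1.9) + β·(+0.48) = 1 + (7.116 × 10⁻⁴) = 1.0007116.
ρ = 1024 × 1.0007116 = 1024.729 kg m⁻³.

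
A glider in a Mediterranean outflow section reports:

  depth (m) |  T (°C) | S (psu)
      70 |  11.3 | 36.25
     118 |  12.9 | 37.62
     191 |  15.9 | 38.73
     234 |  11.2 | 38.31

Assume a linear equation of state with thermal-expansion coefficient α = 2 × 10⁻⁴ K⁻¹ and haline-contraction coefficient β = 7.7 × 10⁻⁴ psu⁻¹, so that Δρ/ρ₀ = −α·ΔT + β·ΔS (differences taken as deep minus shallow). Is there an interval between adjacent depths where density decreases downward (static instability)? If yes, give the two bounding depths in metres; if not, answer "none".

Evaluate Δρ/ρ₀ = −αΔT + βΔS across each adjacent pair:
  70–118 m: −αΔT+βΔS = −(2 × 10⁻⁴)(+1.6)+(7.7 × 10⁻⁴)(+1.37) = 7.3 × 10⁻⁴ → stable
  118–191 m: −αΔT+βΔS = −(2 × 10⁻⁴)(+3.0)+(7.7 × 10⁻⁴)(+1.11) = 2.5 × 10⁻⁴ → stable
  191–234 m: −αΔT+βΔS = −(2 × 10⁻⁴)(-4.7)+(7.7 × 10⁻⁴)(-0.42) = 6.2 × 10⁻⁴ → stable
Every interval has Δρ > 0: the column is stably stratified throughout.

none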